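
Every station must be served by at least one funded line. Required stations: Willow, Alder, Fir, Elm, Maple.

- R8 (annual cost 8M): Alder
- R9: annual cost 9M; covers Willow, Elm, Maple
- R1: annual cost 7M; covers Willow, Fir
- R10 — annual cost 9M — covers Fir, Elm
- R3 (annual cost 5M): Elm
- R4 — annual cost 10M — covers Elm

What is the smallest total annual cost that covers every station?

24

Choose R8, R9, and R1: together they cover Willow, Alder, Fir, Elm, Maple — every station.
Total annual cost: 8 + 9 + 7 = 24.
No cover costs less than 24.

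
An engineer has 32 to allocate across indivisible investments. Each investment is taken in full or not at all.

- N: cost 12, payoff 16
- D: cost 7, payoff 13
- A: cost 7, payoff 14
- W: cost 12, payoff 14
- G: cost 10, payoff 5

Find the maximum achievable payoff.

44

Take N, A, and W: cost 12 + 7 + 12 = 31 ≤ 32, payoff 16 + 14 + 14 = 44.
No other feasible combination does better.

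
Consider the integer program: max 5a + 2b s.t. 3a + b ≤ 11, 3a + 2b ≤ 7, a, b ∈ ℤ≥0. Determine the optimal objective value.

10

(a,b)=(2,0) is feasible, giving 10.
(a,b)=(1,1) is feasible, giving 7.
(a,b)=(1,0) is feasible, giving 5.
Maximum is 10 at (a,b)=(2,0).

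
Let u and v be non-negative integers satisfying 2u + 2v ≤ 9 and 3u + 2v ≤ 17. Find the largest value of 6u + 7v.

28

The continuous relaxation peaks at (0, 4.5) with value 31.50; rounding to a feasible lattice point costs some objective.
(u,v)=(0,4): 2·0+2·4=8≤9, 3·0+2·4=8≤17, objective 28.
(u,v)=(1,3): 2·1+2·3=8≤9, 3·1+2·3=9≤17, objective 27.
(u,v)=(0,3): 2·0+2·3=6≤9, 3·0+2·3=6≤17, objective 21.
Maximum is 28 at (u,v)=(0,4).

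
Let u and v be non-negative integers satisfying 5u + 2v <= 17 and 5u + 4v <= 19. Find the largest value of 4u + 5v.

The continuous relaxation peaks at (0, 4.75) with value 23.75; rounding to a feasible lattice point costs some objective.
(u,v)=(0,4): 5·0+2·4=8≤17, 5·0+4·4=16≤19, objective 20.
(u,v)=(1,3): 5·1+2·3=11≤17, 5·1+4·3=17≤19, objective 19.
(u,v)=(0,3): 5·0+2·3=6≤17, 5·0+4·3=12≤19, objective 15.
Maximum is 20 at (u,v)=(0,4).

20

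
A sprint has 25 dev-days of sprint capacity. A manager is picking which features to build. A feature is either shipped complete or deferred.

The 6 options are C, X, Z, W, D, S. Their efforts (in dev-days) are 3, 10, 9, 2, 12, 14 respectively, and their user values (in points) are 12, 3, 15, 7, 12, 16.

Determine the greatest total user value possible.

Take C, Z, and D: effort 3 + 9 + 12 = 24 ≤ 25, user value 12 + 15 + 12 = 39.
No other feasible combination does better.

39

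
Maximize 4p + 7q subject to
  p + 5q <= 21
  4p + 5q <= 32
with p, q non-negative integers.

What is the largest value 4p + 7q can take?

37

(p,q)=(4,3): 1·4+5·3=19≤21, 4·4+5·3=31≤32, objective 37.
(p,q)=(5,2): 1·5+5·2=15≤21, 4·5+5·2=30≤32, objective 34.
Maximum is 37 at (p,q)=(4,3).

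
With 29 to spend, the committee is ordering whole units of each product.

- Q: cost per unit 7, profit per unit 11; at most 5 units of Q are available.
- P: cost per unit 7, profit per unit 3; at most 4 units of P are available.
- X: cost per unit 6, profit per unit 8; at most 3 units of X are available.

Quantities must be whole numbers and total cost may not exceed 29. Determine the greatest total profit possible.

Q has the best ratio (11/7); taking only Q gives at most 4×11 = 44 (stopped by the cost limit).
Optimal: 4×Q: cost 28 ≤ 29, profit 4·11 = 44.

44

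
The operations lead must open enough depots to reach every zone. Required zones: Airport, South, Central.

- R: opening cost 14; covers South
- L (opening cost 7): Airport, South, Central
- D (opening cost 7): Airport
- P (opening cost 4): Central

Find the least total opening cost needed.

7

L alone covers Airport, South, Central — every zone.
Total opening cost: 7.
No cover costs less than 7.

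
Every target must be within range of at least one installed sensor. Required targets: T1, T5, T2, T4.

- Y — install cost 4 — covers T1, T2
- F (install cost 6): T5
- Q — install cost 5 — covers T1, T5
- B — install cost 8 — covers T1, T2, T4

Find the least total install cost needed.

13

The greedy cost-per-new-target heuristic would pick Y, Q, and B for 17, but a cheaper cover exists.
Choose Q and B: together they cover T1, T5, T2, T4 — every target.
Total install cost: 5 + 8 = 13.
No cover costs less than 13.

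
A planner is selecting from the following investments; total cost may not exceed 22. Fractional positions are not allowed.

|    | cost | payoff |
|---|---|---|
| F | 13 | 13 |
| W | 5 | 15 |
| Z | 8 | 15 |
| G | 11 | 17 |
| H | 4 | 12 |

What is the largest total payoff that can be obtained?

44

F + W + H: cost 13 + 5 + 4 = 22 ≤ 22, payoff 13 + 15 + 12 = 40.
W + Z + H: cost 5 + 8 + 4 = 17 ≤ 22, payoff 15 + 15 + 12 = 42.
W + G + H: cost 5 + 11 + 4 = 20 ≤ 22, payoff 15 + 17 + 12 = 44.
Best is W, G, and H with total payoff 44.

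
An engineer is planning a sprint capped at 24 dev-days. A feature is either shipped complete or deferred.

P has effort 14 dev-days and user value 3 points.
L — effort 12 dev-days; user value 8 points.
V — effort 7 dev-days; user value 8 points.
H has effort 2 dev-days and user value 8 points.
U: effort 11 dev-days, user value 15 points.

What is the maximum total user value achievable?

31

Allowing fractional choices, the relaxed optimum would be about 33.7, but features are indivisible.
V + H + U: effort 7 + 2 + 11 = 20 ≤ 24, user value 8 + 8 + 15 = 31.
H + U: effort 2 + 11 = 13 ≤ 24, user value 8 + 15 = 23.
L + V + H: effort 12 + 7 + 2 = 21 ≤ 24, user value 8 + 8 + 8 = 24.
Best is V, H, and U with total user value 31.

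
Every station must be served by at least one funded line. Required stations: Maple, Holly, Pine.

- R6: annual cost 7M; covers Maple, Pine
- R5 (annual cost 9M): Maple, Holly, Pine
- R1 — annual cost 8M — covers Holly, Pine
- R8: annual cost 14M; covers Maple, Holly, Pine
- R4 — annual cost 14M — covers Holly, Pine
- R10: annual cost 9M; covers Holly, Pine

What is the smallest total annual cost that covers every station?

R5 alone covers Maple, Holly, Pine — every station.
Total annual cost: 9.

9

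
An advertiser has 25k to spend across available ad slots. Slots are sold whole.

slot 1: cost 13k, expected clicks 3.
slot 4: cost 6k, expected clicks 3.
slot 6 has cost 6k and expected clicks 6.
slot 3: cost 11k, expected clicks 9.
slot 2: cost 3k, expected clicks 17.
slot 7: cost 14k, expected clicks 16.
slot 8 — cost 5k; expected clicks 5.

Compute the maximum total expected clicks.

39

Take slot 6, slot 2, and slot 7: cost 6 + 3 + 14 = 23 ≤ 25, expected clicks 6 + 17 + 16 = 39.
No other feasible combination does better.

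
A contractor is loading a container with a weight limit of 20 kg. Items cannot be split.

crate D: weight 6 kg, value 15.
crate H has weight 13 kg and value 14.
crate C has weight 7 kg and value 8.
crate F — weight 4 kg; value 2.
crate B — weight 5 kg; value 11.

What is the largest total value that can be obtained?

This is a 0-1 knapsack instance.
Allowing fractional choices, the relaxed optimum would be about 36.2, but items are indivisible.
crate D + crate H: weight 6 + 13 = 19 ≤ 20, value 15 + 14 = 29.
crate D + crate C + crate B: weight 6 + 7 + 5 = 18 ≤ 20, value 15 + 8 + 11 = 34.
Best is crate D, crate C, and crate B with total value 34.

34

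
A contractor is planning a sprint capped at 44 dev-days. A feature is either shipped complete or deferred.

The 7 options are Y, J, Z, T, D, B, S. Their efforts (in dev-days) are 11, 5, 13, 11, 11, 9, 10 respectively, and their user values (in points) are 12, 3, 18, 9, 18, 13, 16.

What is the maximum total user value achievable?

65

This is a 0-1 knapsack instance.
Y + Z + D + B: effort 11 + 13 + 11 + 9 = 44 ≤ 44, user value 12 + 18 + 18 + 13 = 61.
Y + D + B + S: effort 11 + 11 + 9 + 10 = 41 ≤ 44, user value 12 + 18 + 13 + 16 = 59.
Z + D + B + S: effort 13 + 11 + 9 + 10 = 43 ≤ 44, user value 18 + 18 + 13 + 16 = 65.
Best is Z, D, B, and S with total user value 65.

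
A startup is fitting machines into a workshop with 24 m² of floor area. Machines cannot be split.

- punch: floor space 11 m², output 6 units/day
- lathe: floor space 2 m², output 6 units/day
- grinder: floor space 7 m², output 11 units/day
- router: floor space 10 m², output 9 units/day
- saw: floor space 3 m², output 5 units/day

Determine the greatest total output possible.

31

Allowing fractional choices, the relaxed optimum would be about 32.1, but machines are indivisible.
lathe + grinder + router: floor space 2 + 7 + 10 = 19 ≤ 24, output 6 + 11 + 9 = 26.
lathe + grinder + router + saw: floor space 2 + 7 + 10 + 3 = 22 ≤ 24, output 6 + 11 + 9 + 5 = 31.
punch + lathe + grinder + saw: floor space 11 + 2 + 7 + 3 = 23 ≤ 24, output 6 + 6 + 11 + 5 = 28.
Best is lathe, grinder, router, and saw with total output 31.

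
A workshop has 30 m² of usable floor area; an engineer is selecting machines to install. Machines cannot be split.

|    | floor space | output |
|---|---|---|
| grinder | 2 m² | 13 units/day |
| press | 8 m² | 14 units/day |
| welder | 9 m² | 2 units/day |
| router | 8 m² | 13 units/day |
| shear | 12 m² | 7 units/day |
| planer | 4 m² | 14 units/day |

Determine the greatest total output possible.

Take grinder, press, router, and planer: floor space 2 + 8 + 8 + 4 = 22 ≤ 30, output 13 + 14 + 13 + 14 = 54.
No other feasible combination does better.

54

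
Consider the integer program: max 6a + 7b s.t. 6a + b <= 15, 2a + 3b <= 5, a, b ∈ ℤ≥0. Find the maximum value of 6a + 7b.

13

Relaxing integrality, the LP optimum is 15.00 at (a,b) = (2.5, 0), which is not an integer point.
(a,b)=(1,1): 6·1+1·1=7≤15, 2·1+3·1=5≤5, objective 13.
(a,b)=(2,0): 6·2+1·0=12≤15, 2·2+3·0=4≤5, objective 12.
No feasible integer point exceeds 13.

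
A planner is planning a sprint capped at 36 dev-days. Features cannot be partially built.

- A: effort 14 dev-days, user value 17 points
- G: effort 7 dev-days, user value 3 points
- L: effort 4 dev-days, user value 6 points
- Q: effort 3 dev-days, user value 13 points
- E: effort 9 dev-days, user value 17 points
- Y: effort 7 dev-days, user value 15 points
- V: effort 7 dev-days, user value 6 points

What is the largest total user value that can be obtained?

This is a 0-1 knapsack instance.
A + L + Q + Y + V: effort 14 + 4 + 3 + 7 + 7 = 35 ≤ 36, user value 17 + 6 + 13 + 15 + 6 = 57.
L + Q + E + Y + V: effort 4 + 3 + 9 + 7 + 7 = 30 ≤ 36, user value 6 + 13 + 17 + 15 + 6 = 57.
A + Q + E + Y: effort 14 + 3 + 9 + 7 = 33 ≤ 36, user value 17 + 13 + 17 + 15 = 62.
Best is A, Q, E, and Y with total user value 62.

62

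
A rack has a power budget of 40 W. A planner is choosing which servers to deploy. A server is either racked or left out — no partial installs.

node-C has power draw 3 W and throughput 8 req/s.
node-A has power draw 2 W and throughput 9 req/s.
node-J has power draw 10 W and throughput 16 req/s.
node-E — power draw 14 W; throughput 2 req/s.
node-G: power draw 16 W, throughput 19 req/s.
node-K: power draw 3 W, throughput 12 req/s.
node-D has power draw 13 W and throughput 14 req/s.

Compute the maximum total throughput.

64

This is a 0-1 knapsack instance.
Allowing fractional choices, the relaxed optimum would be about 70.5, but servers are indivisible.
node-C + node-A + node-G + node-K + node-D: power draw 3 + 2 + 16 + 3 + 13 = 37 ≤ 40, throughput 8 + 9 + 19 + 12 + 14 = 62.
node-C + node-A + node-J + node-G + node-K: power draw 3 + 2 + 10 + 16 + 3 = 34 ≤ 40, throughput 8 + 9 + 16 + 19 + 12 = 64.
node-C + node-A + node-J + node-K + node-D: power draw 3 + 2 + 10 + 3 + 13 = 31 ≤ 40, throughput 8 + 9 + 16 + 12 + 14 = 59.
Best is node-C, node-A, node-J, node-G, and node-K with total throughput 64.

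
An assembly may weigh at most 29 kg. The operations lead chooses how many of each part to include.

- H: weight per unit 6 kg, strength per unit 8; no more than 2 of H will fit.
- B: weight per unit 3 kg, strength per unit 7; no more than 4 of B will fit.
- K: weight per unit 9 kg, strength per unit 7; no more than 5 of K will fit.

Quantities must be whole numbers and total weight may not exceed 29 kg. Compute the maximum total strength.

This is a bounded integer knapsack.
Take 2×H and 4×B: weight 24 ≤ 29, strength 2·8 + 4·7 = 44.
B has the best ratio (7/3) and is taken to its limit of 4; remaining capacity is filled optimally with the others.

44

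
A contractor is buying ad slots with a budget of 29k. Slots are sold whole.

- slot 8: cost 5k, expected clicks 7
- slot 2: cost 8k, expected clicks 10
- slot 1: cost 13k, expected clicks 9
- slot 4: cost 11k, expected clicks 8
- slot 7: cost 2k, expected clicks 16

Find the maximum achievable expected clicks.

This is an integer program with binary decision variables.
slot 8 + slot 2 + slot 4 + slot 7: cost 5 + 8 + 11 + 2 = 26 ≤ 29, expected clicks 7 + 10 + 8 + 16 = 41.
slot 8 + slot 2 + slot 1 + slot 7: cost 5 + 8 + 13 + 2 = 28 ≤ 29, expected clicks 7 + 10 + 9 + 16 = 42.
slot 2 + slot 1 + slot 7: cost 8 + 13 + 2 = 23 ≤ 29, expected clicks 10 + 9 + 16 = 35.
Best is slot 8, slot 2, slot 1, and slot 7 with total expected clicks 42.

42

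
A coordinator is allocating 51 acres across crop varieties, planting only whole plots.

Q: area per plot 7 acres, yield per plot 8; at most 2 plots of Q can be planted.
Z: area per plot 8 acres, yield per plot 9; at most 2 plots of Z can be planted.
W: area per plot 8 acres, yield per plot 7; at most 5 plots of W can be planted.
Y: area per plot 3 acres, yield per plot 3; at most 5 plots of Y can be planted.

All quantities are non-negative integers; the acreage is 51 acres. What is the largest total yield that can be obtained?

This is a bounded integer knapsack.
Take 2×Q, 2×Z, 1×W, and 4×Y: area 50 ≤ 51, yield 2·8 + 2·9 + 1·7 + 4·3 = 53.
Q has the best ratio (8/7) and is taken to its limit of 2; remaining capacity is filled optimally with the others.

53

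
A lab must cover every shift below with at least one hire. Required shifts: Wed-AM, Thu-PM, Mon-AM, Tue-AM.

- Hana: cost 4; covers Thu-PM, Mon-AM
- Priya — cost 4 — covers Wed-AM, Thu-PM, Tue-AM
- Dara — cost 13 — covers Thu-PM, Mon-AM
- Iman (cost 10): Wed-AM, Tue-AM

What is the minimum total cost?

8

Choose Hana and Priya: together they cover Wed-AM, Thu-PM, Mon-AM, Tue-AM — every shift.
Total cost: 4 + 4 = 8.
No cover costs less than 8.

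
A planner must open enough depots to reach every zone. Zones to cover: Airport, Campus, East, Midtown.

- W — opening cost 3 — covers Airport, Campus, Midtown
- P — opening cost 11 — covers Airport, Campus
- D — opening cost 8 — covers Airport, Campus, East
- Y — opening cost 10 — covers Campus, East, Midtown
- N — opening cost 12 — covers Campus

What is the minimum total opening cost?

Choose W and D: together they cover Airport, Campus, East, Midtown — every zone.
Total opening cost: 3 + 8 = 11.
No cover costs less than 11.

11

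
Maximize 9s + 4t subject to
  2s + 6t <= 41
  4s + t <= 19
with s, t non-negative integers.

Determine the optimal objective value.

Relaxing integrality, the LP optimum is 52.77 at (s,t) = (3.32, 5.73), which is not an integer point.
(s,t)=(4,3): 2·4+6·3=26≤41, 4·4+1·3=19≤19, objective 48.
(s,t)=(3,5): 2·3+6·5=36≤41, 4·3+1·5=17≤19, objective 47.
(s,t)=(4,2): 2·4+6·2=20≤41, 4·4+1·2=18≤19, objective 44.
No feasible integer point exceeds 48.

48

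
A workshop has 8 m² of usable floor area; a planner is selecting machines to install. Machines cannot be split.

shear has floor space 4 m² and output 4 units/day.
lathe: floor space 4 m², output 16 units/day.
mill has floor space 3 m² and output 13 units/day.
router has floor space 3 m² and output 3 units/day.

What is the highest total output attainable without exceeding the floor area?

29

This is an integer program with binary decision variables.
Allowing fractional choices, the relaxed optimum would be about 30.0, but machines are indivisible.
lathe + router: floor space 4 + 3 = 7 ≤ 8, output 16 + 3 = 19.
lathe + mill: floor space 4 + 3 = 7 ≤ 8, output 16 + 13 = 29.
shear + lathe: floor space 4 + 4 = 8 ≤ 8, output 4 + 16 = 20.
Best is lathe and mill with total output 29.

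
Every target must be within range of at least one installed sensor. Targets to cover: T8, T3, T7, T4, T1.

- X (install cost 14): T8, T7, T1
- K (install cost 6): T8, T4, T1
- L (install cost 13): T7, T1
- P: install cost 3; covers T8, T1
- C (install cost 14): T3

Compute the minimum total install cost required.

33

Choose K, L, and C: together they cover T8, T3, T7, T4, T1 — every target.
Total install cost: 6 + 13 + 14 = 33.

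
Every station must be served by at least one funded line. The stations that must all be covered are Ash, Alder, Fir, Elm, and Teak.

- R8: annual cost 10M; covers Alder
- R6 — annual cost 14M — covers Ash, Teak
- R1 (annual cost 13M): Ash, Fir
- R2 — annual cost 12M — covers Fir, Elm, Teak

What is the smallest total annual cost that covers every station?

35

Choose R8, R1, and R2: together they cover Ash, Alder, Fir, Elm, Teak — every station.
Total annual cost: 10 + 13 + 12 = 35.
No cover costs less than 35.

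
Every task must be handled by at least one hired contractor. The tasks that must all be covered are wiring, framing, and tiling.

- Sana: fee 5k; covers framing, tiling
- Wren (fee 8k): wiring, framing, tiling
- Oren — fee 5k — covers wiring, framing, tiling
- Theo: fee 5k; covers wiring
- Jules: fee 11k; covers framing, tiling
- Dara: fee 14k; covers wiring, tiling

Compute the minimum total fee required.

5

Oren alone covers wiring, framing, tiling — every task.
Total fee: 5.
No cover costs less than 5.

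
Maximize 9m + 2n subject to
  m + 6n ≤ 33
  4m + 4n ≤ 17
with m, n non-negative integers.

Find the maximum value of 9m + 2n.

36

(m,n)=(4,0) is feasible, giving 36.
(m,n)=(3,1) is feasible, giving 29.
(m,n)=(3,0) is feasible, giving 27.
No feasible integer point exceeds 36.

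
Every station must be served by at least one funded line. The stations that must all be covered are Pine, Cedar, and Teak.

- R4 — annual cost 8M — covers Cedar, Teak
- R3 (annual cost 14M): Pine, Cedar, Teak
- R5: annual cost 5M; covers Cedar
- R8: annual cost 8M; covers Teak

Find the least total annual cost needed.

14

This is an integer covering problem.
R3 alone covers Pine, Cedar, Teak — every station.
Total annual cost: 14.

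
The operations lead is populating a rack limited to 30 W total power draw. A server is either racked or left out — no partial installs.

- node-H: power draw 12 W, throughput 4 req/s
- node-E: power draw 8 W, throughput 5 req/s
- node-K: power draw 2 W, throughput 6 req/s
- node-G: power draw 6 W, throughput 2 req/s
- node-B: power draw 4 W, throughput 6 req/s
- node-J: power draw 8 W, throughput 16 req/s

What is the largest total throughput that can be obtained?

This is an integer program with binary decision variables.
node-E + node-K + node-B + node-J: power draw 8 + 2 + 4 + 8 = 22 ≤ 30, throughput 5 + 6 + 6 + 16 = 33.
node-E + node-K + node-G + node-B + node-J: power draw 8 + 2 + 6 + 4 + 8 = 28 ≤ 30, throughput 5 + 6 + 2 + 6 + 16 = 35.
node-H + node-K + node-B + node-J: power draw 12 + 2 + 4 + 8 = 26 ≤ 30, throughput 4 + 6 + 6 + 16 = 32.
Best is node-E, node-K, node-G, node-B, and node-J with total throughput 35.

35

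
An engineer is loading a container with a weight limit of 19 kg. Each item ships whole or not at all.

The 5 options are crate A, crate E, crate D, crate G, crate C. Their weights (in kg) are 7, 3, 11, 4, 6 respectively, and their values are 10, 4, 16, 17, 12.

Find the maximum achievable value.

39

Take crate A, crate G, and crate C: weight 7 + 4 + 6 = 17 ≤ 19, value 10 + 17 + 12 = 39.
No other feasible combination does better.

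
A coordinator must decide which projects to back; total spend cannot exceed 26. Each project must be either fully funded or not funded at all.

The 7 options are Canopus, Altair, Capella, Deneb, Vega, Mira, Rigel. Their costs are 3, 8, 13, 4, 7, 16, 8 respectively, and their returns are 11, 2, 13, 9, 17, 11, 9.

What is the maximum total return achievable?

Allowing fractional choices, the relaxed optimum would be about 50.0, but projects are indivisible.
Canopus + Deneb + Vega + Rigel: cost 3 + 4 + 7 + 8 = 22 ≤ 26, return 11 + 9 + 17 + 9 = 46.
Canopus + Capella + Vega: cost 3 + 13 + 7 = 23 ≤ 26, return 11 + 13 + 17 = 41.
Best is Canopus, Deneb, Vega, and Rigel with total return 46.

46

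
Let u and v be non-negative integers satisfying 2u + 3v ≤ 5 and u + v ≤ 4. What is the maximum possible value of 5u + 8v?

13

(u,v)=(1,1): 2·1+3·1=5≤5, 1·1+1·1=2≤4, objective 13.
(u,v)=(2,0): 2·2+3·0=4≤5, 1·2+1·0=2≤4, objective 10.
The best lattice point is (1,1), giving 13.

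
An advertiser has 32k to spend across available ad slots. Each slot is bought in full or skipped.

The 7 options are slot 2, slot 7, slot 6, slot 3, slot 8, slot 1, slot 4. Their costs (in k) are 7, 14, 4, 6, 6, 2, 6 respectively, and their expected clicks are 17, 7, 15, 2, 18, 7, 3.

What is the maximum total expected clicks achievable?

Allowing fractional choices, the relaxed optimum would be about 63.5, but ad slots are indivisible.
slot 2 + slot 6 + slot 8 + slot 1 + slot 4: cost 7 + 4 + 6 + 2 + 6 = 25 ≤ 32, expected clicks 17 + 15 + 18 + 7 + 3 = 60.
slot 2 + slot 6 + slot 3 + slot 8 + slot 1 + slot 4: cost 7 + 4 + 6 + 6 + 2 + 6 = 31 ≤ 32, expected clicks 17 + 15 + 2 + 18 + 7 + 3 = 62.
slot 2 + slot 6 + slot 3 + slot 8 + slot 1: cost 7 + 4 + 6 + 6 + 2 = 25 ≤ 32, expected clicks 17 + 15 + 2 + 18 + 7 = 59.
Best is slot 2, slot 6, slot 3, slot 8, slot 1, and slot 4 with total expected clicks 62.

62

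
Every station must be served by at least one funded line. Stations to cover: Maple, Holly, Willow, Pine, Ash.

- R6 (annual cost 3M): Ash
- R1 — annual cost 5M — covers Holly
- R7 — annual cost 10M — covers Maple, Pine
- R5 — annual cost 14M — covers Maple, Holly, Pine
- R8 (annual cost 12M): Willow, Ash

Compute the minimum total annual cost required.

26

The greedy cost-per-new-station heuristic would pick R6, R5, and R8 for 29, but a cheaper cover exists.
Choose R5 and R8: together they cover Maple, Holly, Willow, Pine, Ash — every station.
Total annual cost: 14 + 12 = 26.
No cover costs less than 26.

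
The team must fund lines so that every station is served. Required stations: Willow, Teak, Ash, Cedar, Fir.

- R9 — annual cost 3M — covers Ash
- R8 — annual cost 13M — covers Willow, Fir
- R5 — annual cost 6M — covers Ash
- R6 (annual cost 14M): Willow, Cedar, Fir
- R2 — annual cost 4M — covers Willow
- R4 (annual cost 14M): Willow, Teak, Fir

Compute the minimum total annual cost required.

31

The greedy cost-per-new-station heuristic would pick R9, R2, R6, and R4 for 35, but a cheaper cover exists.
Choose R9, R6, and R4: together they cover Willow, Teak, Ash, Cedar, Fir — every station.
Total annual cost: 3 + 14 + 14 = 31.
No cover costs less than 31.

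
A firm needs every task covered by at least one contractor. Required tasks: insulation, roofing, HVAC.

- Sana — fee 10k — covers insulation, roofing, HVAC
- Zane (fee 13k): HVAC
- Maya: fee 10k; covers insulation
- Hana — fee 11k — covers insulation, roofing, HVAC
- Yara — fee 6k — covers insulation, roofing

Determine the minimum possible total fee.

10

The greedy cost-per-new-task heuristic would pick Yara and Sana for 16, but a cheaper cover exists.
Sana alone covers insulation, roofing, HVAC — every task.
Total fee: 10.
No cover costs less than 10.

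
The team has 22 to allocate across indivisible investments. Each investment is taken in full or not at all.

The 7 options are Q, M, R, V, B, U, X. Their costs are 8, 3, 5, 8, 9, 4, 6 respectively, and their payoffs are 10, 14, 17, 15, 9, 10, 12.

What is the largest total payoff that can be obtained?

58

Take M, R, V, and X: cost 3 + 5 + 8 + 6 = 22 ≤ 22, payoff 14 + 17 + 15 + 12 = 58.
No other feasible combination does better.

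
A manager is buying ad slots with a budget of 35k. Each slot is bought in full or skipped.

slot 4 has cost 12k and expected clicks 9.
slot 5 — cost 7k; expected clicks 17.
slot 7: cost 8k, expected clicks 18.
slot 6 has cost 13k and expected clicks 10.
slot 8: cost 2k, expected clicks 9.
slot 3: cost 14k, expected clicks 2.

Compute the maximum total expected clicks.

54

Treat it as a binary knapsack problem.
Allowing fractional choices, the relaxed optimum would be about 57.8, but ad slots are indivisible.
slot 5 + slot 7 + slot 6 + slot 8: cost 7 + 8 + 13 + 2 = 30 ≤ 35, expected clicks 17 + 18 + 10 + 9 = 54.
slot 5 + slot 7 + slot 8 + slot 3: cost 7 + 8 + 2 + 14 = 31 ≤ 35, expected clicks 17 + 18 + 9 + 2 = 46.
slot 4 + slot 5 + slot 7 + slot 8: cost 12 + 7 + 8 + 2 = 29 ≤ 35, expected clicks 9 + 17 + 18 + 9 = 53.
Best is slot 5, slot 7, slot 6, and slot 8 with total expected clicks 54.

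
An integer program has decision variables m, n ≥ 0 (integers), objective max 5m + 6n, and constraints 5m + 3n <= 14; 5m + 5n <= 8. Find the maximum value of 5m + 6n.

6

(m,n)=(0,1) is feasible, giving 6.
(m,n)=(1,0) is feasible, giving 5.
(m,n)=(0,0) is feasible, giving 0.
Maximum is 6 at (m,n)=(0,1).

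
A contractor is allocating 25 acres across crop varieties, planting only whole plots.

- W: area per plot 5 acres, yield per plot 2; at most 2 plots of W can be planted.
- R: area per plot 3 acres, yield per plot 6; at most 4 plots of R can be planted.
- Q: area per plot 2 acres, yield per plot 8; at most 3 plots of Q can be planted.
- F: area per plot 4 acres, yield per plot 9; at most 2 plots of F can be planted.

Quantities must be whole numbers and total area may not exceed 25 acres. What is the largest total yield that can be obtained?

60

4×R, 2×Q, and 2×F: area 24 ≤ 25, yield 4·6 + 2·8 + 2·9 = 58.
3×R, 3×Q, and 2×F: area 23 ≤ 25, yield 3·6 + 3·8 + 2·9 = 60.
Best is 60.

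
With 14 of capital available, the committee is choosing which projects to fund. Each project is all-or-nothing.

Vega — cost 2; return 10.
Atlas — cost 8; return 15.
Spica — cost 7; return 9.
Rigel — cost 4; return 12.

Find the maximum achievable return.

This is a 0-1 knapsack instance.
Vega + Atlas + Rigel: cost 2 + 8 + 4 = 14 ≤ 14, return 10 + 15 + 12 = 37.
Vega + Spica + Rigel: cost 2 + 7 + 4 = 13 ≤ 14, return 10 + 9 + 12 = 31.
Best is Vega, Atlas, and Rigel with total return 37.

37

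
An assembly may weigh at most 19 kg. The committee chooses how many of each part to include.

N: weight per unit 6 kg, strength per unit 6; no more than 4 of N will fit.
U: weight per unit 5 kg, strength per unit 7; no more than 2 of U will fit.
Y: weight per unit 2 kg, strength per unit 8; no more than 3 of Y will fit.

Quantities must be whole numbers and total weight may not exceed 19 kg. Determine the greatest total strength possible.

38

2×U and 3×Y: weight 16 ≤ 19, strength 2·7 + 3·8 = 38.
1×N, 1×U, and 3×Y: weight 17 ≤ 19, strength 1·6 + 1·7 + 3·8 = 37.
Best is 38.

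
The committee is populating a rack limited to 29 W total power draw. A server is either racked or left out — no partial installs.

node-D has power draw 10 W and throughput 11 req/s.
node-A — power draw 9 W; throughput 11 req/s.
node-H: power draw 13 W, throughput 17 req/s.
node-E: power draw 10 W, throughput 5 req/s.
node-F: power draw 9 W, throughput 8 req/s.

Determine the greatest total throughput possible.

Allowing fractional choices, the relaxed optimum would be about 35.7, but servers are indivisible.
node-D + node-A + node-F: power draw 10 + 9 + 9 = 28 ≤ 29, throughput 11 + 11 + 8 = 30.
node-A + node-H: power draw 9 + 13 = 22 ≤ 29, throughput 11 + 17 = 28.
node-D + node-H: power draw 10 + 13 = 23 ≤ 29, throughput 11 + 17 = 28.
Best is node-D, node-A, and node-F with total throughput 30.

30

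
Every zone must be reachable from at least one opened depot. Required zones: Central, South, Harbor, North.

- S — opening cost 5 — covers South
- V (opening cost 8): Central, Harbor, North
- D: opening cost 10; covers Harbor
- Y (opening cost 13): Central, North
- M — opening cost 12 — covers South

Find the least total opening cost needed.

Choose S and V: together they cover Central, South, Harbor, North — every zone.
Total opening cost: 5 + 8 = 13.

13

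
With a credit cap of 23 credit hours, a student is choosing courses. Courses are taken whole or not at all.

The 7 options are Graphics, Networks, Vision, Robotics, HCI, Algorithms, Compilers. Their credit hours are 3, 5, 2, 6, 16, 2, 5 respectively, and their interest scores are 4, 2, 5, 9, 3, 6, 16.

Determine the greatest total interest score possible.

Take Graphics, Networks, Vision, Robotics, Algorithms, and Compilers: credit hours 3 + 5 + 2 + 6 + 2 + 5 = 23 ≤ 23, interest score 4 + 2 + 5 + 9 + 6 + 16 = 42.
No other feasible combination does better.

42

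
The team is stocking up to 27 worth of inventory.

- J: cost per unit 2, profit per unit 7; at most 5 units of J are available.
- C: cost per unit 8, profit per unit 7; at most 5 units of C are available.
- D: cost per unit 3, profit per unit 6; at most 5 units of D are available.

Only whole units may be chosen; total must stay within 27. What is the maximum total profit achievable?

65

J has the best ratio (7/2); taking only J gives at most 5×7 = 35 (stopped by the supply cap of 5).
Mixing does better — 5×J and 5×D: cost 25 ≤ 27, profit 5·7 + 5·6 = 65.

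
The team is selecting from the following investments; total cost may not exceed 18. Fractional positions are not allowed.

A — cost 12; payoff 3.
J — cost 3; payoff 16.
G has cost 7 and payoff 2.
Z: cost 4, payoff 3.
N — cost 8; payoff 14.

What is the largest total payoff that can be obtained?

33

Take J, Z, and N: cost 3 + 4 + 8 = 15 ≤ 18, payoff 16 + 3 + 14 = 33.
No other feasible combination does better.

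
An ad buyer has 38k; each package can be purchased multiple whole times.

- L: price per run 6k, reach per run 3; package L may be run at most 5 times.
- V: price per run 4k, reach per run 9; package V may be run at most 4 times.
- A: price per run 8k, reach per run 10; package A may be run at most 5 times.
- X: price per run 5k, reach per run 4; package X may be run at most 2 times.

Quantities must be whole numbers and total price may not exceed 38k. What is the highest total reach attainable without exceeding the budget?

This is a bounded integer knapsack.
V has the best ratio (9/4); taking only V gives at most 4×9 = 36 (stopped by the supply cap of 4).
Mixing does better — 4×V, 2×A, and 1×X: price 37 ≤ 38, reach 4·9 + 2·10 + 1·4 = 60.

60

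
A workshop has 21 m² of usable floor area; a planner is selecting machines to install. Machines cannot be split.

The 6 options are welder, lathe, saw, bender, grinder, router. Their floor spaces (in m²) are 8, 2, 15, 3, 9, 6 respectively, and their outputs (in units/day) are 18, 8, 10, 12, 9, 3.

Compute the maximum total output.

Allowing fractional choices, the relaxed optimum would be about 46.0, but machines are indivisible.
welder + bender + grinder: floor space 8 + 3 + 9 = 20 ≤ 21, output 18 + 12 + 9 = 39.
welder + lathe + bender: floor space 8 + 2 + 3 = 13 ≤ 21, output 18 + 8 + 12 = 38.
welder + lathe + bender + router: floor space 8 + 2 + 3 + 6 = 19 ≤ 21, output 18 + 8 + 12 + 3 = 41.
Best is welder, lathe, bender, and router with total output 41.

41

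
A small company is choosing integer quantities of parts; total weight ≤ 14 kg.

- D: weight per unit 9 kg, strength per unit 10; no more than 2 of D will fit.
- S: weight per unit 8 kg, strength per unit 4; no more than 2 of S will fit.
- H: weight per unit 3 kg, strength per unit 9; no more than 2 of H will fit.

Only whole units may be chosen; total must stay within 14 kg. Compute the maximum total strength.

1×D and 1×H: weight 12 ≤ 14, strength 1·10 + 1·9 = 19.
1×S and 2×H: weight 14 ≤ 14, strength 1·4 + 2·9 = 22.
Best is 22.

22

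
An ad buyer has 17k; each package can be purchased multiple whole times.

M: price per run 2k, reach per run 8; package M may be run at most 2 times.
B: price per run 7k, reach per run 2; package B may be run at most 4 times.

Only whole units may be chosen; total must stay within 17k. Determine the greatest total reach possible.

18

M has the best ratio (8/2); taking only M gives at most 2×8 = 16 (stopped by the supply cap of 2).
Mixing does better — 2×M and 1×B: price 11 ≤ 17, reach 2·8 + 1·2 = 18.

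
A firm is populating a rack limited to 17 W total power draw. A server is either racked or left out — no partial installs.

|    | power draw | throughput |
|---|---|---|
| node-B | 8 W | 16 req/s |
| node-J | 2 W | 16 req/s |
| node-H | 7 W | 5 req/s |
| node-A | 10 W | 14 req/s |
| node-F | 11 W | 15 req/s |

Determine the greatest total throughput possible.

37

node-B + node-J: power draw 8 + 2 = 10 ≤ 17, throughput 16 + 16 = 32.
node-B + node-J + node-H: power draw 8 + 2 + 7 = 17 ≤ 17, throughput 16 + 16 + 5 = 37.
Best is node-B, node-J, and node-H with total throughput 37.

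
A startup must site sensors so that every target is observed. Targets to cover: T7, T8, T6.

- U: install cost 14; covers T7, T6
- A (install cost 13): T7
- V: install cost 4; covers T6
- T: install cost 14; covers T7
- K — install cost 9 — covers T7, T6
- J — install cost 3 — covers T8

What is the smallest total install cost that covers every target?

12

The greedy cost-per-new-target heuristic would pick J, V, and K for 16, but a cheaper cover exists.
Choose K and J: together they cover T7, T8, T6 — every target.
Total install cost: 9 + 3 = 12.
No cover costs less than 12.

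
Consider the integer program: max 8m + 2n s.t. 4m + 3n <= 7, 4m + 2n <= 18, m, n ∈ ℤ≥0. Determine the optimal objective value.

10

Relaxing integrality, the LP optimum is 14.00 at (m,n) = (1.75, 0), which is not an integer point.
(m,n)=(1,1): 4·1+3·1=7≤7, 4·1+2·1=6≤18, objective 10.
(m,n)=(1,0): 4·1+3·0=4≤7, 4·1+2·0=4≤18, objective 8.
(m,n)=(0,2): 4·0+3·2=6≤7, 4·0+2·2=4≤18, objective 4.
The best lattice point is (1,1), giving 10.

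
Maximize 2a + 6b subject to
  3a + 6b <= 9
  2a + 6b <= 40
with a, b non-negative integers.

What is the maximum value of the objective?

8

(a,b)=(1,1) is feasible, giving 8.
(a,b)=(0,1) is feasible, giving 6.
(a,b)=(2,0) is feasible, giving 4.
(a,b)=(1,0) is feasible, giving 2.
The best lattice point is (1,1), giving 8.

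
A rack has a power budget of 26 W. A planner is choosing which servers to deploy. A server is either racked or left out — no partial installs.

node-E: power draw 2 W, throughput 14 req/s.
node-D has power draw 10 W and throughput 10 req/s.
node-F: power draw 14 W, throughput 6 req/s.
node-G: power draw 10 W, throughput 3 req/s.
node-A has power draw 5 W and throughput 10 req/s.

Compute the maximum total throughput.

34

Take node-E, node-D, and node-A: power draw 2 + 10 + 5 = 17 ≤ 26, throughput 14 + 10 + 10 = 34.
No other feasible combination does better.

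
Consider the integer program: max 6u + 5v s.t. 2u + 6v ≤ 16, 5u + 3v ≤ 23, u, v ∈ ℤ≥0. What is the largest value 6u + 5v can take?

29

Relaxing integrality, the LP optimum is 29.58 at (u,v) = (3.75, 1.42), which is not an integer point.
(u,v)=(4,1): 2·4+6·1=14≤16, 5·4+3·1=23≤23, objective 29.
(u,v)=(4,0): 2·4+6·0=8≤16, 5·4+3·0=20≤23, objective 24.
The best lattice point is (4,1), giving 29.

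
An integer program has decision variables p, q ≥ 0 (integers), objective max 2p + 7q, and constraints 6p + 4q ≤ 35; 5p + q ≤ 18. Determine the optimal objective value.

Relaxing integrality, the LP optimum is 61.25 at (p,q) = (0, 8.75), which is not an integer point.
(p,q)=(0,8): 6·0+4·8=32≤35, 5·0+1·8=8≤18, objective 56.
(p,q)=(1,7): 6·1+4·7=34≤35, 5·1+1·7=12≤18, objective 51.
(p,q)=(0,7): 6·0+4·7=28≤35, 5·0+1·7=7≤18, objective 49.
No feasible integer point exceeds 56.

56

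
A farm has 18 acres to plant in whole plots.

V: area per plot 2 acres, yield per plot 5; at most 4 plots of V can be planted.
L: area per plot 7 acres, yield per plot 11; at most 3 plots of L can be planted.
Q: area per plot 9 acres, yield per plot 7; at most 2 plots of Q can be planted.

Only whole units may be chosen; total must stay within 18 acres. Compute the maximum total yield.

This is a bounded integer knapsack.
2×V and 2×L: area 18 ≤ 18, yield 2·5 + 2·11 = 32.
4×V and 1×L: area 15 ≤ 18, yield 4·5 + 1·11 = 31.
Best is 32.

32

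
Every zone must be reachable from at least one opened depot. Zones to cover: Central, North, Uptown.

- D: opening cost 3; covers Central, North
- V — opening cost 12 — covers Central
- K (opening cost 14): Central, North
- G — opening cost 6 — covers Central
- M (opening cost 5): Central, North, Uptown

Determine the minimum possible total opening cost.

The greedy cost-per-new-zone heuristic would pick D and M for 8, but a cheaper cover exists.
M alone covers Central, North, Uptown — every zone.
Total opening cost: 5.
No cover costs less than 5.

5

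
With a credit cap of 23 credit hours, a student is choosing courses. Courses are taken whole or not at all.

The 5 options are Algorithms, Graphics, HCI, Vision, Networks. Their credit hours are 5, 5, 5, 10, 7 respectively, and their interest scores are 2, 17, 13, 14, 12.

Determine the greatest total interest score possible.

44

Allowing fractional choices, the relaxed optimum would be about 50.4, but courses are indivisible.
Graphics + HCI + Vision: credit hours 5 + 5 + 10 = 20 ≤ 23, interest score 17 + 13 + 14 = 44.
Algorithms + Graphics + HCI + Networks: credit hours 5 + 5 + 5 + 7 = 22 ≤ 23, interest score 2 + 17 + 13 + 12 = 44.
Graphics + Vision + Networks: credit hours 5 + 10 + 7 = 22 ≤ 23, interest score 17 + 14 + 12 = 43.
The maximum interest score is 44; one optimal choice is Graphics, HCI, and Vision.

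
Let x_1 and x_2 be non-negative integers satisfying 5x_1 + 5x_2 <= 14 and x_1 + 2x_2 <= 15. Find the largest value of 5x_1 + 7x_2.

(x_1,x_2)=(0,2) is feasible, giving 14.
(x_1,x_2)=(1,1) is feasible, giving 12.
No feasible integer point exceeds 14.

14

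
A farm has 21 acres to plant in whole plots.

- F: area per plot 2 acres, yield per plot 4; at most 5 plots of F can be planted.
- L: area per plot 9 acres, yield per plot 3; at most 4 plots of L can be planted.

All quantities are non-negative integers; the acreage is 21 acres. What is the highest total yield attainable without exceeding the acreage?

23

5×F and 1×L: area 19 ≤ 21, yield 5·4 + 1·3 = 23.
5×F: area 10 ≤ 21, yield 5·4 = 20.
Best is 23.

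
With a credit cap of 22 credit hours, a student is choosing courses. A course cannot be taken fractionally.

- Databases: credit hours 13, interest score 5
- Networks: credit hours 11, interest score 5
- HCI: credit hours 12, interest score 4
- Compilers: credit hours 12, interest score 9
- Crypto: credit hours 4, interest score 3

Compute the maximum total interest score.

Take Compilers and Crypto: credit hours 12 + 4 = 16 ≤ 22, interest score 9 + 3 = 12.
No other feasible combination does better.

12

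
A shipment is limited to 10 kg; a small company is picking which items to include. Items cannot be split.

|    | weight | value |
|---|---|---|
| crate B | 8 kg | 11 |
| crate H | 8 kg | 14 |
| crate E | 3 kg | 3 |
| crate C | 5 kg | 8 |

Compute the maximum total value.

14

This is an integer program with binary decision variables.
crate H: weight 8 ≤ 10, value 14.
crate B: weight 8 ≤ 10, value 11.
Best is crate H with total value 14.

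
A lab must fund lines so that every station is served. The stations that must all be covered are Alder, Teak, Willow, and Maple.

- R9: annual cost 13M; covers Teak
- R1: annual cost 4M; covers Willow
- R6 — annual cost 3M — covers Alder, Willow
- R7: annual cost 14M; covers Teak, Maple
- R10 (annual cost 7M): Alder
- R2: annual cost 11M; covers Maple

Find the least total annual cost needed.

This is an integer covering problem.
Choose R6 and R7: together they cover Alder, Teak, Willow, Maple — every station.
Total annual cost: 3 + 14 = 17.
No cover costs less than 17.

17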